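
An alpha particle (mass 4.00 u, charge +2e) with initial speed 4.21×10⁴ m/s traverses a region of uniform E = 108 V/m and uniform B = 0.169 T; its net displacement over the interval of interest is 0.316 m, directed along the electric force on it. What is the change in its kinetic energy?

ΔKE ≈ 1.09×10⁻¹⁷ J

The magnetic force is always ⟂ v and does no work; only the electric force changes KE.
ΔKE = F_E · d = |q|E d = (3.204×10⁻¹⁹)(108)(0.316) ≈ 1.09×10⁻¹⁷ J.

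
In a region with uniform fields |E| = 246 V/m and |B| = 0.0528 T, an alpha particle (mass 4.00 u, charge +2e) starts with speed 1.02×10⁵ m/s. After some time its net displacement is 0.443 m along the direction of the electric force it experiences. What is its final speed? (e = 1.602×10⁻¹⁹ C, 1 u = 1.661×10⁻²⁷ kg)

v_f ≈ 1.45×10⁵ m/s

B does no work; ΔKE = |q|E d.
½mv_f² = ½mv₀² + |q|Ed = ½(6.644×10⁻²⁷)(1.02×10⁵)² + (3.204×10⁻¹⁹)(246)(0.443) ≈ 3.456×10⁻¹⁷ J + 3.492×10⁻¹⁷ J ≈ 6.948×10⁻¹⁷ J.
v_f = √(2·6.948×10⁻¹⁷/6.644×10⁻²⁷) ≈ 1.45×10⁵ m/s.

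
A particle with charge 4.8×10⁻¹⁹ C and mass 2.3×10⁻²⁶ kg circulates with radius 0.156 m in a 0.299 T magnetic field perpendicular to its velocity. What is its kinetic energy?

KE ≈ 1.09×10⁻¹⁴ J

v = |q|Br/m, then KE = ½mv² = (qBr)²/(2m).
v = (4.8×10⁻¹⁹)(0.299)(0.156)/2.3×10⁻²⁶ ≈ 9.734×10⁵ m/s.
KE = ½(2.3×10⁻²⁶)(9.734×10⁵)² ≈ 1.09×10⁻¹⁴ J.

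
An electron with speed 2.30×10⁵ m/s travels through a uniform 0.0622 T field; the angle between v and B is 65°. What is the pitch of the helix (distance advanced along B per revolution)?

p ≈ 5.58×10⁻⁵ m

v∥ = v cosθ = 2.30×10⁵·cos65° ≈ 9.720×10⁴ m/s.
T = 2πm/(|q|B) = 2π(9.109×10⁻³¹)/((1.602×10⁻¹⁹)(0.0622)) ≈ 5.744×10⁻¹⁰ s.
pitch = v∥ T = (9.720×10⁴)(5.744×10⁻¹⁰) ≈ 5.58×10⁻⁵ m.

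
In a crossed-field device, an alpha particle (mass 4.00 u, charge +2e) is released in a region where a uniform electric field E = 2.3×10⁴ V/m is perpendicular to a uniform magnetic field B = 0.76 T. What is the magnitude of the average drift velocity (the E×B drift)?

The steady drift has the magnetic force balancing the electric force, so v_d = E/B.
v_d = 2.3×10⁴/0.76 = 3.0×10⁴ m/s.

v_d ≈ 3.0×10⁴ m/s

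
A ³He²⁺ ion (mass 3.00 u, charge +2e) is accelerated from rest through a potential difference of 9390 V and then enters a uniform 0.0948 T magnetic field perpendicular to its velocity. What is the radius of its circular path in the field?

r ≈ 0.180 m

Acceleration: |q|V = ½mv² ⇒ v = √(2|q|V/m) = √(2·3.204×10⁻¹⁹·9390/4.983×10⁻²⁷) ≈ 1.099×10⁶ m/s.
In the field: r = mv/(|q|B) = (4.983×10⁻²⁷)(1.099×10⁶)/((3.204×10⁻¹⁹)(0.0948)) ≈ 0.180 m.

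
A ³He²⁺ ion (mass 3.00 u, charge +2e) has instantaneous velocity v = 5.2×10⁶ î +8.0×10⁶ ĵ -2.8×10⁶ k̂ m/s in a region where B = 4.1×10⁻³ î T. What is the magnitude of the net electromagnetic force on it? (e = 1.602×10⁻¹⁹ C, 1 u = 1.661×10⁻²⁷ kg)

|F| ≈ 1.11×10⁻¹⁴ N

v×B = (0, -1.15×10⁴, -3.28×10⁴) N/C.
F = q v×B = (3.204×10⁻¹⁹ C)·(0, -1.15×10⁴, -3.28×10⁴) = (0, -3.68×10⁻¹⁵, -1.05×10⁻¹⁴) N.
|F| = 1.11×10⁻¹⁴ N.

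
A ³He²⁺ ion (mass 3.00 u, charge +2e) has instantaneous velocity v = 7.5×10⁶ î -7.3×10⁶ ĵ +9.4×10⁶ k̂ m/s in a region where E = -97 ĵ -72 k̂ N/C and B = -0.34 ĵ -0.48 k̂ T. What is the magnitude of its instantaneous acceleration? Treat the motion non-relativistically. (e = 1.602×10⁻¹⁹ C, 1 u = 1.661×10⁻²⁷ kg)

v×B = (6.70×10⁶, 3.60×10⁶, -2.55×10⁶) N/C.
E + v×B = (6.70×10⁶, 3.60×10⁶, -2.55×10⁶) N/C.
F = q(E + v×B) = (3.204×10⁻¹⁹ C)·(6.70×10⁶, 3.60×10⁶, -2.55×10⁶) = (2.15×10⁻¹², 1.15×10⁻¹², -8.17×10⁻¹³) N.
|a| = |F|/m = 2.570×10⁻¹²/4.983×10⁻²⁷ ≈ 5.16×10¹⁴ m/s².

|a| ≈ 5.16×10¹⁴ m/s²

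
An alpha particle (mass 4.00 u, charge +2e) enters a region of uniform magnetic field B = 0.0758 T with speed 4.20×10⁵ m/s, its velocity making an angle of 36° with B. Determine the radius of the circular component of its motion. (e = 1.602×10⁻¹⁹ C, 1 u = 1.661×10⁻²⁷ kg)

r ≈ 0.0675 m

v⊥ = v sinθ = 4.20×10⁵·sin36° ≈ 2.469×10⁵ m/s.
r = m v⊥/(|q|B) = (6.644×10⁻²⁷)(2.469×10⁵)/((3.204×10⁻¹⁹)(0.0758)) ≈ 0.0675 m.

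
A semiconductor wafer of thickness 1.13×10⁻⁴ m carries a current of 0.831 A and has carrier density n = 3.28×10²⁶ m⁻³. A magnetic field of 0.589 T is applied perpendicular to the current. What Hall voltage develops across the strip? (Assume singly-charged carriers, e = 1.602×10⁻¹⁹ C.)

V_H ≈ 8.24×10⁻⁵ V

V_H = IB/(n e t).
V_H = (0.831)(0.589)/((3.28×10²⁶)(1.602×10⁻¹⁹)(1.13×10⁻⁴)) ≈ 8.24×10⁻⁵ V.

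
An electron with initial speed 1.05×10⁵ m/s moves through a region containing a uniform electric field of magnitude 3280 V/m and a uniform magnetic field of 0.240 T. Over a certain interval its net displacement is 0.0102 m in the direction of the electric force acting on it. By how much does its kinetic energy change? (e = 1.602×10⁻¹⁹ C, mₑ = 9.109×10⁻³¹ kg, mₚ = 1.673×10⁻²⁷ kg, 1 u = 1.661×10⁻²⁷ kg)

The magnetic force is always ⟂ v and does no work; only the electric force changes KE.
ΔKE = F_E · d = |q|E d = (1.602×10⁻¹⁹)(3280)(0.0102) ≈ 5.36×10⁻¹⁸ J.

ΔKE ≈ 5.36×10⁻¹⁸ J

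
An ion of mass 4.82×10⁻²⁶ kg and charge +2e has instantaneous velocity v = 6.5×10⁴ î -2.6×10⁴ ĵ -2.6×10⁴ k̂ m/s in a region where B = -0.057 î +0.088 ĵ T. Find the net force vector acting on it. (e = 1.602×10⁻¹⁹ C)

F ≈ (7.33×10⁻¹⁶, 4.75×10⁻¹⁶, 1.36×10⁻¹⁵) N

v×B = (2290, 1480, 4240) N/C.
F = q v×B = (3.204×10⁻¹⁹ C)·(2290, 1480, 4240) = (7.33×10⁻¹⁶, 4.75×10⁻¹⁶, 1.36×10⁻¹⁵) N.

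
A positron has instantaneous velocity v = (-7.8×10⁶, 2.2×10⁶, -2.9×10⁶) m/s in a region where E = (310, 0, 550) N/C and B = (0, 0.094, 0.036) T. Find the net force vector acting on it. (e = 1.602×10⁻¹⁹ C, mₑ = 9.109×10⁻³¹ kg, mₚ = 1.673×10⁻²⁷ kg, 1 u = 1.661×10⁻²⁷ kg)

F ≈ (5.64×10⁻¹⁴, 4.50×10⁻¹⁴, -1.17×10⁻¹³) N

v×B = (3.52×10⁵, 2.81×10⁵, -7.33×10⁵) N/C.
E + v×B = (3.52×10⁵, 2.81×10⁵, -7.33×10⁵) N/C.
F = q(E + v×B) = (1.602×10⁻¹⁹ C)·(3.52×10⁵, 2.81×10⁵, -7.33×10⁵) = (5.64×10⁻¹⁴, 4.50×10⁻¹⁴, -1.17×10⁻¹³) N.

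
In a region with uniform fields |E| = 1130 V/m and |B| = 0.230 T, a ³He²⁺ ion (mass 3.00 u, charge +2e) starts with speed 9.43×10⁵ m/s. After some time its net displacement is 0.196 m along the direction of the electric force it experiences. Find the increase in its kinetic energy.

The magnetic force is always ⟂ v and does no work; only the electric force changes KE.
ΔKE = F_E · d = |q|E d = (3.204×10⁻¹⁹)(1130)(0.196) ≈ 7.10×10⁻¹⁷ J.

ΔKE ≈ 7.10×10⁻¹⁷ J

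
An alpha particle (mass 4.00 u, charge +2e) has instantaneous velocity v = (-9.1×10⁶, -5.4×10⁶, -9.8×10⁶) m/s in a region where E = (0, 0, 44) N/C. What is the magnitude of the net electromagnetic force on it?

Only an electric field acts, so F = qE = (3.204×10⁻¹⁹ C)·(0, 0, 44.0) = (0, 0, 1.41×10⁻¹⁷) N.
|F| = 1.41×10⁻¹⁷ N.

|F| ≈ 1.41×10⁻¹⁷ N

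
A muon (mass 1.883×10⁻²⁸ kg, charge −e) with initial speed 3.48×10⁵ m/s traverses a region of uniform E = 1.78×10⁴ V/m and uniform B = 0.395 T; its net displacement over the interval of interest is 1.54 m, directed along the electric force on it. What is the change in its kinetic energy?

ΔKE ≈ 4.39×10⁻¹⁵ J

The magnetic force is always ⟂ v and does no work; only the electric force changes KE.
ΔKE = F_E · d = |q|E d = (1.602×10⁻¹⁹)(1.78×10⁴)(1.54) ≈ 4.39×10⁻¹⁵ J.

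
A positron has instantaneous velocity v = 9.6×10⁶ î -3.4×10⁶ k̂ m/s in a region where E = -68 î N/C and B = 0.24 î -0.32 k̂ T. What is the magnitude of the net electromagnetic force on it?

v×B = (0, 2.26×10⁶, 0) N/C.
E + v×B = (-68.0, 2.26×10⁶, 0) N/C.
F = q(E + v×B) = (1.602×10⁻¹⁹ C)·(-68.0, 2.26×10⁶, 0) = (-1.09×10⁻¹⁷, 3.61×10⁻¹³, 0) N.
|F| = 3.61×10⁻¹³ N.

|F| ≈ 3.61×10⁻¹³ N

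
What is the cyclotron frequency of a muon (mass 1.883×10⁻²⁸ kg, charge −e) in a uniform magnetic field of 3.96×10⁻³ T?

f = |q|B/(2πm).
f = (1.602×10⁻¹⁹)(3.96×10⁻³)/(2π·1.883×10⁻²⁸) ≈ 5.36×10⁵ Hz.

f ≈ 5.36×10⁵ Hz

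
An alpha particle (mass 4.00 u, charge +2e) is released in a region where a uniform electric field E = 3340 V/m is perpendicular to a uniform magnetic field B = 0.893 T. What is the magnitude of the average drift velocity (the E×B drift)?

v_d ≈ 3740 m/s

The steady drift has the magnetic force balancing the electric force, so v_d = E/B.
v_d = 3340/0.893 = 3740 m/s.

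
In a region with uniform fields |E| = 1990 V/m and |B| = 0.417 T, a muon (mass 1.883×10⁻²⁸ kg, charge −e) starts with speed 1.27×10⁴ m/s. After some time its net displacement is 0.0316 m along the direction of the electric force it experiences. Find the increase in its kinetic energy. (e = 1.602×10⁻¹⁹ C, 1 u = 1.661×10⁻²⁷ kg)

ΔKE ≈ 1.01×10⁻¹⁷ J

The magnetic force is always ⟂ v and does no work; only the electric force changes KE.
ΔKE = F_E · d = |q|E d = (1.602×10⁻¹⁹)(1990)(0.0316) ≈ 1.01×10⁻¹⁷ J.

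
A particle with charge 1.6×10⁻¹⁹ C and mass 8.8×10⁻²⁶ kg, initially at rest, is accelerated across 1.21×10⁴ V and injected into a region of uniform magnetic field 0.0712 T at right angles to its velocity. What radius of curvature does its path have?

r ≈ 1.62 m

Acceleration: |q|V = ½mv² ⇒ v = √(2|q|V/m) = √(2·1.6×10⁻¹⁹·1.21×10⁴/8.8×10⁻²⁶) ≈ 2.098×10⁵ m/s.
In the field: r = mv/(|q|B) = (8.8×10⁻²⁶)(2.098×10⁵)/((1.6×10⁻¹⁹)(0.0712)) ≈ 1.62 m.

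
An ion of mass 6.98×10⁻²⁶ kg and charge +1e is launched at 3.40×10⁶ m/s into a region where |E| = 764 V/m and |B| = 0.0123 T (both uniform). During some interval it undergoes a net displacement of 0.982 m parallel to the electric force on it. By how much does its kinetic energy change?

The magnetic force is always ⟂ v and does no work; only the electric force changes KE.
ΔKE = F_E · d = |q|E d = (1.602×10⁻¹⁹)(764)(0.982) ≈ 1.20×10⁻¹⁶ J.

ΔKE ≈ 1.20×10⁻¹⁶ J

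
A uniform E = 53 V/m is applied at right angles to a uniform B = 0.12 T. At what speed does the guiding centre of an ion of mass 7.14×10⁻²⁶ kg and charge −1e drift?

v_d ≈ 440 m/s

The steady drift has the magnetic force balancing the electric force, so v_d = E/B.
v_d = 53/0.12 = 440 m/s.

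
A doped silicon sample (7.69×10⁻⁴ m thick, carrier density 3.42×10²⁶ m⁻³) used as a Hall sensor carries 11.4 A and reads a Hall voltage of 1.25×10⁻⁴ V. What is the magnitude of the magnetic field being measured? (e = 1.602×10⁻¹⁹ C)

B ≈ 0.462 T

From V_H = IB/(n e t), B = V_H n e t / I.
B = (1.25×10⁻⁴)(3.42×10²⁶)(1.602×10⁻¹⁹)(7.69×10⁻⁴)/11.4 ≈ 0.462 T.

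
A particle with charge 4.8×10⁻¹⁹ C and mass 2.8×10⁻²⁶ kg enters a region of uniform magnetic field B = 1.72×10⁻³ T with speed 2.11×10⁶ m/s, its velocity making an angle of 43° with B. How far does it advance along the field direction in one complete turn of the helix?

v∥ = v cosθ = 2.11×10⁶·cos43° ≈ 1.543×10⁶ m/s.
T = 2πm/(|q|B) = 2π(2.8×10⁻²⁶)/((4.8×10⁻¹⁹)(1.72×10⁻³)) ≈ 2.131×10⁻⁴ s.
pitch = v∥ T = (1.543×10⁶)(2.131×10⁻⁴) ≈ 329 m.

p ≈ 329 m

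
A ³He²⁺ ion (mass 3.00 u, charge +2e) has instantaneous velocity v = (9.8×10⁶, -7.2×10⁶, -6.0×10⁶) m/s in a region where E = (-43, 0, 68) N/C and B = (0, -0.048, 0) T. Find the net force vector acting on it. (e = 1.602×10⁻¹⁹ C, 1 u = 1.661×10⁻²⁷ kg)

v×B = (-2.88×10⁵, 0, -4.70×10⁵) N/C.
E + v×B = (-2.88×10⁵, 0, -4.70×10⁵) N/C.
F = q(E + v×B) = (3.204×10⁻¹⁹ C)·(-2.88×10⁵, 0, -4.70×10⁵) = (-9.23×10⁻¹⁴, 0, -1.51×10⁻¹³) N.

F ≈ (-9.23×10⁻¹⁴, 0, -1.51×10⁻¹³) N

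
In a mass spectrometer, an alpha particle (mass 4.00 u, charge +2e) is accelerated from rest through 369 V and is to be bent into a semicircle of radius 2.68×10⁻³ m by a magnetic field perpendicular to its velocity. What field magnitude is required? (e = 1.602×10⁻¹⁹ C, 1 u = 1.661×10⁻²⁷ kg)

B ≈ 1.46 T

v = √(2|q|V/m) = √(2·3.204×10⁻¹⁹·369/6.644×10⁻²⁷) ≈ 1.887×10⁵ m/s.
B = mv/(|q|r) = (6.644×10⁻²⁷)(1.887×10⁵)/((3.204×10⁻¹⁹)(2.68×10⁻³)) ≈ 1.46 T.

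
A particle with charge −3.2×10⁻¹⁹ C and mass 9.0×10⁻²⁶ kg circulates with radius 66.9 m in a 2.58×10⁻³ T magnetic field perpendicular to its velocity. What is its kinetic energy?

v = |q|Br/m, then KE = ½mv² = (qBr)²/(2m).
v = (3.2×10⁻¹⁹)(2.58×10⁻³)(66.9)/9.0×10⁻²⁶ ≈ 6.137×10⁵ m/s.
KE = ½(9.0×10⁻²⁶)(6.137×10⁵)² ≈ 1.69×10⁻¹⁴ J = 1.06×10⁵ eV.

KE ≈ 1.06×10⁵ eV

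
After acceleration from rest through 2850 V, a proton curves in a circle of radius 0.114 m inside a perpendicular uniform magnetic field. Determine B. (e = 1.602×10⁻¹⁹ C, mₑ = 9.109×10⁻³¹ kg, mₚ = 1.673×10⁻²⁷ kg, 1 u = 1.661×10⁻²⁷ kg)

B ≈ 0.0677 T

v = √(2|q|V/m) = √(2·1.602×10⁻¹⁹·2850/1.673×10⁻²⁷) ≈ 7.388×10⁵ m/s.
B = mv/(|q|r) = (1.673×10⁻²⁷)(7.388×10⁵)/((1.602×10⁻¹⁹)(0.114)) ≈ 0.0677 T.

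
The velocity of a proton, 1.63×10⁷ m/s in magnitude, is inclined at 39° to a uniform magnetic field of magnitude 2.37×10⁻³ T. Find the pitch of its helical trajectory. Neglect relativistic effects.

p ≈ 351 m

v∥ = v cosθ = 1.63×10⁷·cos39° ≈ 1.267×10⁷ m/s.
T = 2πm/(|q|B) = 2π(1.673×10⁻²⁷)/((1.602×10⁻¹⁹)(2.37×10⁻³)) ≈ 2.769×10⁻⁵ s.
pitch = v∥ T = (1.267×10⁷)(2.769×10⁻⁵) ≈ 351 m.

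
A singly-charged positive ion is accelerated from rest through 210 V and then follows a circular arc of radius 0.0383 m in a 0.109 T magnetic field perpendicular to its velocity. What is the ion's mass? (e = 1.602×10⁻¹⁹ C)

Combine |q|V = ½mv² and r = mv/(|q|B): eliminate v to get m = qB²r²/(2V).
m = (1.602×10⁻¹⁹)(0.109)²(0.0383)²/(2·210) ≈ 6.65×10⁻²⁷ kg.

m ≈ 6.65×10⁻²⁷ kg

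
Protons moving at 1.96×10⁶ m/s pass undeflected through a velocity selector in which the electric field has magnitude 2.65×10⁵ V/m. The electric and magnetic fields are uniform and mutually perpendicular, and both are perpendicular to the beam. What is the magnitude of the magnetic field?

B = 0.135 T

Balance of forces in the selector: qE = qvB ⇒ B = E/v.
B = 2.65×10⁵/1.96×10⁶ = 0.135 T.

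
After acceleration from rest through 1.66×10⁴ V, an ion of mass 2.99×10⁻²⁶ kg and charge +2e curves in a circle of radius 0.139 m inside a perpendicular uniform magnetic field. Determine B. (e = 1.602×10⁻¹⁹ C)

B ≈ 0.400 T

v = √(2|q|V/m) = √(2·3.204×10⁻¹⁹·1.66×10⁴/2.99×10⁻²⁶) ≈ 5.965×10⁵ m/s.
B = mv/(|q|r) = (2.99×10⁻²⁶)(5.965×10⁵)/((3.204×10⁻¹⁹)(0.139)) ≈ 0.400 T.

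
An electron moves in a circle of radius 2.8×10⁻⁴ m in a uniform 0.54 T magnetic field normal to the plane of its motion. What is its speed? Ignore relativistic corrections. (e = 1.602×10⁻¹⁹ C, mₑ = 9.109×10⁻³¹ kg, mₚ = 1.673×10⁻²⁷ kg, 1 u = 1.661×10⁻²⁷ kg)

v ≈ 2.7×10⁷ m/s

From |q|vB = mv²/r, v = |q|Br/m.
v = (1.602×10⁻¹⁹)(0.54)(2.8×10⁻⁴)/9.109×10⁻³¹ ≈ 2.7×10⁷ m/s.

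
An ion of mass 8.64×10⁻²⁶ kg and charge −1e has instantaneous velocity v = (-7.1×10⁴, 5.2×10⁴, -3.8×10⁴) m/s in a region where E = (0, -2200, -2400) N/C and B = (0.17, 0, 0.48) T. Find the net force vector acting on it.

F ≈ (-4.00×10⁻¹⁵, -4.07×10⁻¹⁵, 1.80×10⁻¹⁵) N

v×B = (2.50×10⁴, 2.76×10⁴, -8840) N/C.
E + v×B = (2.50×10⁴, 2.54×10⁴, -1.12×10⁴) N/C.
F = q(E + v×B) = (−1.602×10⁻¹⁹ C)·(2.50×10⁴, 2.54×10⁴, -1.12×10⁴) = (-4.00×10⁻¹⁵, -4.07×10⁻¹⁵, 1.80×10⁻¹⁵) N.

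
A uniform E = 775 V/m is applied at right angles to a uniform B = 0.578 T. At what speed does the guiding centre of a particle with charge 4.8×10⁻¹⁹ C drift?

The steady drift has the magnetic force balancing the electric force, so v_d = E/B.
v_d = 775/0.578 = 1340 m/s.

v_d ≈ 1340 m/s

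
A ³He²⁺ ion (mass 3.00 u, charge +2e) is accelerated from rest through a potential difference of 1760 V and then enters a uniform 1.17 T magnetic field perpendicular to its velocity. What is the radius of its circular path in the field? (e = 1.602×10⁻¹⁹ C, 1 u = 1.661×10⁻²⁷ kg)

r ≈ 6.32×10⁻³ m

Acceleration: |q|V = ½mv² ⇒ v = √(2|q|V/m) = √(2·3.204×10⁻¹⁹·1760/4.983×10⁻²⁷) ≈ 4.757×10⁵ m/s.
In the field: r = mv/(|q|B) = (4.983×10⁻²⁷)(4.757×10⁵)/((3.204×10⁻¹⁹)(1.17)) ≈ 6.32×10⁻³ m.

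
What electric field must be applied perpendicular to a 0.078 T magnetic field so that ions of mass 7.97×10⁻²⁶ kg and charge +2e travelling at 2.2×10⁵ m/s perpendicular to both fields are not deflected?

For straight-line motion qE = qvB, so E = vB.
E = 2.2×10⁵ × 0.078 = 1.7×10⁴ V/m.

E = 1.7×10⁴ V/m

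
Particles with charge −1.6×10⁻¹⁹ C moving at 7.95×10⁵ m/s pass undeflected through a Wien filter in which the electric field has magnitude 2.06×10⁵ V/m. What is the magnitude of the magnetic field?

B = 0.259 T

Balance of forces in the selector: qE = qvB ⇒ B = E/v.
B = 2.06×10⁵/7.95×10⁵ = 0.259 T.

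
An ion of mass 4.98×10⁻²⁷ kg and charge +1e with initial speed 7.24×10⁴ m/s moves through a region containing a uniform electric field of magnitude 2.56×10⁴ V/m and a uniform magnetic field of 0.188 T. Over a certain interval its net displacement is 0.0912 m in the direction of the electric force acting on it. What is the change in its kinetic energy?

ΔKE ≈ 3.74×10⁻¹⁶ J

The magnetic force is always ⟂ v and does no work; only the electric force changes KE.
ΔKE = F_E · d = |q|E d = (1.602×10⁻¹⁹)(2.56×10⁴)(0.0912) ≈ 3.74×10⁻¹⁶ J.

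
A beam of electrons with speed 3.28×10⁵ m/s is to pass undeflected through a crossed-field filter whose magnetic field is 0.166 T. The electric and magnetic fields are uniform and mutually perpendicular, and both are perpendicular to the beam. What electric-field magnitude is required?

E = 5.44×10⁴ V/m

For straight-line motion qE = qvB, so E = vB.
E = 3.28×10⁵ × 0.166 = 5.44×10⁴ V/m.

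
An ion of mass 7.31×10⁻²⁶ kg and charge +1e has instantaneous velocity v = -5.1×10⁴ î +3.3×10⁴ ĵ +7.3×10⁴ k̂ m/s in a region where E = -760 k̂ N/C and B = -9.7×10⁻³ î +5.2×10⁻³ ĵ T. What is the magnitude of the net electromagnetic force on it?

v×B = (-380, -708, 54.9) N/C.
E + v×B = (-380, -708, -705) N/C.
F = q(E + v×B) = (1.602×10⁻¹⁹ C)·(-380, -708, -705) = (-6.08×10⁻¹⁷, -1.13×10⁻¹⁶, -1.13×10⁻¹⁶) N.
|F| = 1.71×10⁻¹⁶ N.

|F| ≈ 1.71×10⁻¹⁶ N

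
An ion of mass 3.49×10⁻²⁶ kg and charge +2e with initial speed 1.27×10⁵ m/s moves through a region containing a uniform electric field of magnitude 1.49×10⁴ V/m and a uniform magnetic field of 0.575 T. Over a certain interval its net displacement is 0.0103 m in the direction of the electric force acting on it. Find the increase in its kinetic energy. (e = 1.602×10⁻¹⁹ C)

The magnetic force is always ⟂ v and does no work; only the electric force changes KE.
ΔKE = F_E · d = |q|E d = (3.204×10⁻¹⁹)(1.49×10⁴)(0.0103) ≈ 4.92×10⁻¹⁷ J.

ΔKE ≈ 4.92×10⁻¹⁷ J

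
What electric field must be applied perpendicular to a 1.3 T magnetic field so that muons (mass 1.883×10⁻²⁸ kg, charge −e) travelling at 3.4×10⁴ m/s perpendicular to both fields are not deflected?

For straight-line motion qE = qvB, so E = vB.
E = 3.4×10⁴ × 1.3 = 4.4×10⁴ V/m.

E = 4.4×10⁴ V/m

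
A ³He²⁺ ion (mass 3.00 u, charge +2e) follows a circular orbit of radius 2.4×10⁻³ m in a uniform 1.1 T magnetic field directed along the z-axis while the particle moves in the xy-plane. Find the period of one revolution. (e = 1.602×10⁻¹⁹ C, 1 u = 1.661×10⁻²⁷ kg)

T ≈ 8.9×10⁻⁸ s

The cyclotron period depends only on m, q, B: T = 2πm/(|q|B).
T = 2π(4.983×10⁻²⁷)/((3.204×10⁻¹⁹)(1.1)) ≈ 8.9×10⁻⁸ s.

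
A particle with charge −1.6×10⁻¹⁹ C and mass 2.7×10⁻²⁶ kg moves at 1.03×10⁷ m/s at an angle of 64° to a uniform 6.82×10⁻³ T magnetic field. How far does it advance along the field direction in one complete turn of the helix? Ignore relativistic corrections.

p ≈ 702 m

v∥ = v cosθ = 1.03×10⁷·cos64° ≈ 4.515×10⁶ m/s.
T = 2πm/(|q|B) = 2π(2.7×10⁻²⁶)/((1.6×10⁻¹⁹)(6.82×10⁻³)) ≈ 1.555×10⁻⁴ s.
pitch = v∥ T = (4.515×10⁶)(1.555×10⁻⁴) ≈ 702 m.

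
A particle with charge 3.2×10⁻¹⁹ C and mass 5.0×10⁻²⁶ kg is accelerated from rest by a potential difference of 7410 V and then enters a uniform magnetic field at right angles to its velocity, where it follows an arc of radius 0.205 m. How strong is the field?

B ≈ 0.235 T

v = √(2|q|V/m) = √(2·3.2×10⁻¹⁹·7410/5.0×10⁻²⁶) ≈ 3.080×10⁵ m/s.
B = mv/(|q|r) = (5.0×10⁻²⁶)(3.080×10⁵)/((3.2×10⁻¹⁹)(0.205)) ≈ 0.235 T.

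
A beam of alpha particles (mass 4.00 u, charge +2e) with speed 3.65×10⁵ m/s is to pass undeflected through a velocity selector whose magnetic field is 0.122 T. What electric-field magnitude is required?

For straight-line motion qE = qvB, so E = vB.
E = 3.65×10⁵ × 0.122 = 4.45×10⁴ V/m.

E = 4.45×10⁴ V/m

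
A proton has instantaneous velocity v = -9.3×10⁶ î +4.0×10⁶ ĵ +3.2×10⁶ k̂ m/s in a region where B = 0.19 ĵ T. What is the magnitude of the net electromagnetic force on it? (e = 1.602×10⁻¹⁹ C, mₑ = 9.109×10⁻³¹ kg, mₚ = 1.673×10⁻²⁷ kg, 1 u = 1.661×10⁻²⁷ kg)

|F| ≈ 2.99×10⁻¹³ N

v×B = (-6.08×10⁵, 0, -1.77×10⁶) N/C.
F = q v×B = (1.602×10⁻¹⁹ C)·(-6.08×10⁵, 0, -1.77×10⁶) = (-9.74×10⁻¹⁴, 0, -2.83×10⁻¹³) N.
|F| = 2.99×10⁻¹³ N.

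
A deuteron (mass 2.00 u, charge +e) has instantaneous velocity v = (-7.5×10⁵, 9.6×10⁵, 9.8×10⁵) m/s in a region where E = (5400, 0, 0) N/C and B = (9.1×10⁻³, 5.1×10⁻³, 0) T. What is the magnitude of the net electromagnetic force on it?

|F| ≈ 2.47×10⁻¹⁵ N

v×B = (-5000, 8920, -1.26×10⁴) N/C.
E + v×B = (402, 8920, -1.26×10⁴) N/C.
F = q(E + v×B) = (1.602×10⁻¹⁹ C)·(402, 8920, -1.26×10⁴) = (6.44×10⁻¹⁷, 1.43×10⁻¹⁵, -2.01×10⁻¹⁵) N.
|F| = 2.47×10⁻¹⁵ N.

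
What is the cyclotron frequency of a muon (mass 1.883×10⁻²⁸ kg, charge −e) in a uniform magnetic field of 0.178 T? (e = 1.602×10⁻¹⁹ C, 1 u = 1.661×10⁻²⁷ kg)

f ≈ 2.41×10⁷ Hz

f = |q|B/(2πm).
f = (1.602×10⁻¹⁹)(0.178)/(2π·1.883×10⁻²⁸) ≈ 2.41×10⁷ Hz.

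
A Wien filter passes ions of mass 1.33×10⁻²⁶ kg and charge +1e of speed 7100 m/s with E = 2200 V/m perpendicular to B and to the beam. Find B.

B = 0.31 T

Balance of forces in the selector: qE = qvB ⇒ B = E/v.
B = 2200/7100 = 0.31 T.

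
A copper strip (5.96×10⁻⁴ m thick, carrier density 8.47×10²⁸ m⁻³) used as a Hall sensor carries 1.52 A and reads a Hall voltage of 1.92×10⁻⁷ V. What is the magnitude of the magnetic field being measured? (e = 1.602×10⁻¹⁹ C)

B ≈ 1.02 T

From V_H = IB/(n e t), B = V_H n e t / I.
B = (1.92×10⁻⁷)(8.47×10²⁸)(1.602×10⁻¹⁹)(5.96×10⁻⁴)/1.52 ≈ 1.02 T.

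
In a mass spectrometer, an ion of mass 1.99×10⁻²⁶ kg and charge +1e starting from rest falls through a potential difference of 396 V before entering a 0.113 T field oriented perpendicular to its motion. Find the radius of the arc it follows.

r ≈ 0.0878 m

Acceleration: |q|V = ½mv² ⇒ v = √(2|q|V/m) = √(2·1.602×10⁻¹⁹·396/1.99×10⁻²⁶) ≈ 7.985×10⁴ m/s.
In the field: r = mv/(|q|B) = (1.99×10⁻²⁶)(7.985×10⁴)/((1.602×10⁻¹⁹)(0.113)) ≈ 0.0878 m.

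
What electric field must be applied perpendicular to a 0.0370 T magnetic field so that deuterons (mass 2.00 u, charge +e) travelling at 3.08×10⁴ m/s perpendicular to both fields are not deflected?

E = 1140 V/m

For straight-line motion qE = qvB, so E = vB.
E = 3.08×10⁴ × 0.0370 = 1140 V/m.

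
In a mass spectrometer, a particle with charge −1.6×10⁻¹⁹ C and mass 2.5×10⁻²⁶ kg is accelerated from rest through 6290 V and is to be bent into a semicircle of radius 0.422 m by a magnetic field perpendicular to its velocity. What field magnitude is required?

v = √(2|q|V/m) = √(2·1.6×10⁻¹⁹·6290/2.5×10⁻²⁶) ≈ 2.837×10⁵ m/s.
B = mv/(|q|r) = (2.5×10⁻²⁶)(2.837×10⁵)/((1.6×10⁻¹⁹)(0.422)) ≈ 0.105 T.

B ≈ 0.105 T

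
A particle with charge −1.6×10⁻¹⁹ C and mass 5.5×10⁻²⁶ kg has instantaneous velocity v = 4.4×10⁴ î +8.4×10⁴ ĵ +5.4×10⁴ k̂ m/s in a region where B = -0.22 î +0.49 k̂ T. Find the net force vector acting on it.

v×B = (4.12×10⁴, -3.34×10⁴, 1.85×10⁴) N/C.
F = q v×B = (−1.6×10⁻¹⁹ C)·(4.12×10⁴, -3.34×10⁴, 1.85×10⁴) = (-6.59×10⁻¹⁵, 5.35×10⁻¹⁵, -2.96×10⁻¹⁵) N.

F ≈ (-6.59×10⁻¹⁵, 5.35×10⁻¹⁵, -2.96×10⁻¹⁵) N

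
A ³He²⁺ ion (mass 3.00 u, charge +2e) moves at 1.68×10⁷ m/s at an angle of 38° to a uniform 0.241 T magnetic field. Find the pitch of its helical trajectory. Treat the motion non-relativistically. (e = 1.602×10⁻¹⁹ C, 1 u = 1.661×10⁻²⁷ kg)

p ≈ 5.37 m

v∥ = v cosθ = 1.68×10⁷·cos38° ≈ 1.324×10⁷ m/s.
T = 2πm/(|q|B) = 2π(4.983×10⁻²⁷)/((3.204×10⁻¹⁹)(0.241)) ≈ 4.055×10⁻⁷ s.
pitch = v∥ T = (1.324×10⁷)(4.055×10⁻⁷) ≈ 5.37 m.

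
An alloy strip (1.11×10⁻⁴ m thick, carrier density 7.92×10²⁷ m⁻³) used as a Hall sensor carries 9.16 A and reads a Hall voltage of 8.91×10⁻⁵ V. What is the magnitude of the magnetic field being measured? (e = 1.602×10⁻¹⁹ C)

From V_H = IB/(n e t), B = V_H n e t / I.
B = (8.91×10⁻⁵)(7.92×10²⁷)(1.602×10⁻¹⁹)(1.11×10⁻⁴)/9.16 ≈ 1.37 T.

B ≈ 1.37 T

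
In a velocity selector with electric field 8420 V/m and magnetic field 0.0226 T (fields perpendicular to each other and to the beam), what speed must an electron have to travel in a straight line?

For undeflected motion the electric and magnetic forces balance: qE = qvB.
v = E/B = 8420/0.0226 = 3.73×10⁵ m/s.
The result is independent of the particle's charge and mass.

v = 3.73×10⁵ m/s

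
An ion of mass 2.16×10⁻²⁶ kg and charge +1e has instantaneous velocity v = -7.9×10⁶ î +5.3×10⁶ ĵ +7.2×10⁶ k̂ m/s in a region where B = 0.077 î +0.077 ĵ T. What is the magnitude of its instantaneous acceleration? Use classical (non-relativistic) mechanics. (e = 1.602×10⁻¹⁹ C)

|a| ≈ 9.52×10¹² m/s²

v×B = (-5.54×10⁵, 5.54×10⁵, -1.02×10⁶) N/C.
F = q v×B = (1.602×10⁻¹⁹ C)·(-5.54×10⁵, 5.54×10⁵, -1.02×10⁶) = (-8.88×10⁻¹⁴, 8.88×10⁻¹⁴, -1.63×10⁻¹³) N.
|a| = |F|/m = 2.056×10⁻¹³/2.16×10⁻²⁶ ≈ 9.52×10¹² m/s².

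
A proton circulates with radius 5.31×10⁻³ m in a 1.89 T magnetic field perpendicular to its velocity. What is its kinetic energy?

KE ≈ 4820 eV

v = |q|Br/m, then KE = ½mv² = (qBr)²/(2m).
v = (1.602×10⁻¹⁹)(1.89)(5.31×10⁻³)/1.673×10⁻²⁷ ≈ 9.610×10⁵ m/s.
KE = ½(1.673×10⁻²⁷)(9.610×10⁵)² ≈ 7.73×10⁻¹⁶ J = 4820 eV.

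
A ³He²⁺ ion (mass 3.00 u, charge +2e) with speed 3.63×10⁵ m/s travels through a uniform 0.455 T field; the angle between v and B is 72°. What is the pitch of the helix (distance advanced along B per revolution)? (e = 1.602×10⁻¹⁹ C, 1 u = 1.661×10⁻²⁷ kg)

v∥ = v cosθ = 3.63×10⁵·cos72° ≈ 1.122×10⁵ m/s.
T = 2πm/(|q|B) = 2π(4.983×10⁻²⁷)/((3.204×10⁻¹⁹)(0.455)) ≈ 2.148×10⁻⁷ s.
pitch = v∥ T = (1.122×10⁵)(2.148×10⁻⁷) ≈ 0.0241 m.

p ≈ 0.0241 m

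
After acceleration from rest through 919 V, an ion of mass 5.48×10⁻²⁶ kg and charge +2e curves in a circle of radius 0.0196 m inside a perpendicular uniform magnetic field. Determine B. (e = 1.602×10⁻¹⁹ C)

v = √(2|q|V/m) = √(2·3.204×10⁻¹⁹·919/5.48×10⁻²⁶) ≈ 1.037×10⁵ m/s.
B = mv/(|q|r) = (5.48×10⁻²⁶)(1.037×10⁵)/((3.204×10⁻¹⁹)(0.0196)) ≈ 0.905 T.

B ≈ 0.905 T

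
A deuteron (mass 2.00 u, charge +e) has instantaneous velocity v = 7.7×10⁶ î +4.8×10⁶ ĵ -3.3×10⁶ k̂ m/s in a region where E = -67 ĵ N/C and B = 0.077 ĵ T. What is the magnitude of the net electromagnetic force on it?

|F| ≈ 1.03×10⁻¹³ N

v×B = (2.54×10⁵, 0, 5.93×10⁵) N/C.
E + v×B = (2.54×10⁵, -67.0, 5.93×10⁵) N/C.
F = q(E + v×B) = (1.602×10⁻¹⁹ C)·(2.54×10⁵, -67.0, 5.93×10⁵) = (4.07×10⁻¹⁴, -1.07×10⁻¹⁷, 9.50×10⁻¹⁴) N.
|F| = 1.03×10⁻¹³ N.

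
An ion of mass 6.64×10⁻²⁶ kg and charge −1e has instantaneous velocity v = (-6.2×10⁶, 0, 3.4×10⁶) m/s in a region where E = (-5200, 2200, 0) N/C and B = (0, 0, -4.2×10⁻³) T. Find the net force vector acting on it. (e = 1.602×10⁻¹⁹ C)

F ≈ (8.33×10⁻¹⁶, 3.82×10⁻¹⁵, 0) N

v×B = (0, -2.60×10⁴, 0) N/C.
E + v×B = (-5200, -2.38×10⁴, 0) N/C.
F = q(E + v×B) = (−1.602×10⁻¹⁹ C)·(-5200, -2.38×10⁴, 0) = (8.33×10⁻¹⁶, 3.82×10⁻¹⁵, 0) N.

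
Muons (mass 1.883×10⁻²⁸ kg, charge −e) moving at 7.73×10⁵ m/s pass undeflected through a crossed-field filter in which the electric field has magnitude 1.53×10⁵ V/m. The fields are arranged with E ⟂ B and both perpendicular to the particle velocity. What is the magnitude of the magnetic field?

Balance of forces in the selector: qE = qvB ⇒ B = E/v.
B = 1.53×10⁵/7.73×10⁵ = 0.198 T.

B = 0.198 T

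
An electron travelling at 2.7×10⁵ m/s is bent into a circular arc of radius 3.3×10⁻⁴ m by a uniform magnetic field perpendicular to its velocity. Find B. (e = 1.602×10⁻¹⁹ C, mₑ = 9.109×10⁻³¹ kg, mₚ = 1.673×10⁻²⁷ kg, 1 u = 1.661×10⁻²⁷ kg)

From |q|vB = mv²/r, B = mv/(|q|r).
B = (9.109×10⁻³¹)(2.7×10⁵)/((1.602×10⁻¹⁹)(3.3×10⁻⁴)) ≈ 4.7×10⁻³ T.

B ≈ 4.7×10⁻³ T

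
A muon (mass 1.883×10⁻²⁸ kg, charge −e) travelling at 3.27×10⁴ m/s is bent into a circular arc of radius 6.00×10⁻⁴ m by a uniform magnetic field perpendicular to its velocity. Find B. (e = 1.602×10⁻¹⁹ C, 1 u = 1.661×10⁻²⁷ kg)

From |q|vB = mv²/r, B = mv/(|q|r).
B = (1.883×10⁻²⁸)(3.27×10⁴)/((1.602×10⁻¹⁹)(6.00×10⁻⁴)) ≈ 0.0641 T.

B ≈ 0.0641 T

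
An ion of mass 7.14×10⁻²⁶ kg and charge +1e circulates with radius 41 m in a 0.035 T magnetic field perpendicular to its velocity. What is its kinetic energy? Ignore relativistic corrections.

KE ≈ 2.3×10⁶ eV

v = |q|Br/m, then KE = ½mv² = (qBr)²/(2m).
v = (1.602×10⁻¹⁹)(0.035)(41)/7.14×10⁻²⁶ ≈ 3.220×10⁶ m/s.
KE = ½(7.14×10⁻²⁶)(3.220×10⁶)² ≈ 3.7×10⁻¹³ J = 2.3×10⁶ eV.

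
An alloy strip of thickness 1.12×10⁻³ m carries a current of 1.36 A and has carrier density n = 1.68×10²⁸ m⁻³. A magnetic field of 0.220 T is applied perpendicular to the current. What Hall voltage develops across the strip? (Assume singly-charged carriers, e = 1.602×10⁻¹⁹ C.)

V_H ≈ 9.93×10⁻⁸ V

V_H = IB/(n e t).
V_H = (1.36)(0.220)/((1.68×10²⁸)(1.602×10⁻¹⁹)(1.12×10⁻³)) ≈ 9.93×10⁻⁸ V.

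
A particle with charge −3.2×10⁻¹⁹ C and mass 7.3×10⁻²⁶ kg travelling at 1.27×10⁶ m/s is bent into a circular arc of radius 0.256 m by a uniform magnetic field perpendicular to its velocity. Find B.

From |q|vB = mv²/r, B = mv/(|q|r).
B = (7.3×10⁻²⁶)(1.27×10⁶)/((3.2×10⁻¹⁹)(0.256)) ≈ 1.13 T.

B ≈ 1.13 T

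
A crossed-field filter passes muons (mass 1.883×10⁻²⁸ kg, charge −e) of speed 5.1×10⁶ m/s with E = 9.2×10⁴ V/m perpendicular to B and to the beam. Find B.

B = 0.018 T

Balance of forces in the selector: qE = qvB ⇒ B = E/v.
B = 9.2×10⁴/5.1×10⁶ = 0.018 T.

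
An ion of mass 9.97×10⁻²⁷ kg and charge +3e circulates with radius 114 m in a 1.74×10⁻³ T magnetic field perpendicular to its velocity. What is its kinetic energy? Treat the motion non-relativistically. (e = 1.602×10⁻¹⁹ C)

v = |q|Br/m, then KE = ½mv² = (qBr)²/(2m).
v = (4.806×10⁻¹⁹)(1.74×10⁻³)(114)/9.97×10⁻²⁷ ≈ 9.562×10⁶ m/s.
KE = ½(9.97×10⁻²⁷)(9.562×10⁶)² ≈ 4.56×10⁻¹³ J = 2.85×10⁶ eV.

KE ≈ 2.85×10⁶ eV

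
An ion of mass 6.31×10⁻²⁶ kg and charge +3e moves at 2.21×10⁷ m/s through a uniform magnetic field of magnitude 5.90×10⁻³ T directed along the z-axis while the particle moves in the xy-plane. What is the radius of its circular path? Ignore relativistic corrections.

r ≈ 492 m

The magnetic force provides the centripetal force: |q|vB = mv²/r.
r = mv/(|q|B) = (6.31×10⁻²⁶)(2.21×10⁷)/((4.806×10⁻¹⁹)(5.90×10⁻³)) ≈ 492 m.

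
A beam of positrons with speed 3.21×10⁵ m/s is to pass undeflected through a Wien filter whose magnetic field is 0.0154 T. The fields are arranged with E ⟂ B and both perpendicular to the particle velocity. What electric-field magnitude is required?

E = 4940 V/m

For straight-line motion qE = qvB, so E = vB.
E = 3.21×10⁵ × 0.0154 = 4940 V/m.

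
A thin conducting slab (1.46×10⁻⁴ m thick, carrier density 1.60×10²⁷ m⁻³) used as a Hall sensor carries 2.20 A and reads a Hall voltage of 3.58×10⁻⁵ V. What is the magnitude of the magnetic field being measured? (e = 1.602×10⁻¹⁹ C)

B ≈ 0.609 T

From V_H = IB/(n e t), B = V_H n e t / I.
B = (3.58×10⁻⁵)(1.60×10²⁷)(1.602×10⁻¹⁹)(1.46×10⁻⁴)/2.20 ≈ 0.609 T.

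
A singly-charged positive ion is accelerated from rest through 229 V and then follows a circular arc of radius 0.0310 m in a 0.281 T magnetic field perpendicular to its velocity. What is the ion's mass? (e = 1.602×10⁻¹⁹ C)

Combine |q|V = ½mv² and r = mv/(|q|B): eliminate v to get m = qB²r²/(2V).
m = (1.602×10⁻¹⁹)(0.281)²(0.0310)²/(2·229) ≈ 2.65×10⁻²⁶ kg.

m ≈ 2.65×10⁻²⁶ kg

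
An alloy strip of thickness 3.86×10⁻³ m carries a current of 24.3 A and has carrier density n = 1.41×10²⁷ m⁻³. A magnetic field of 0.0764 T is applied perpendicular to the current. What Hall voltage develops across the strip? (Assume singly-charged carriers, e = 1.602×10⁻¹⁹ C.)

V_H = IB/(n e t).
V_H = (24.3)(0.0764)/((1.41×10²⁷)(1.602×10⁻¹⁹)(3.86×10⁻³)) ≈ 2.13×10⁻⁶ V.

V_H ≈ 2.13×10⁻⁶ V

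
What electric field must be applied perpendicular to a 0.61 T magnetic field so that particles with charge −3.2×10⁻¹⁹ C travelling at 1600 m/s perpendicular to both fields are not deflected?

E = 980 V/m

For straight-line motion qE = qvB, so E = vB.
E = 1600 × 0.61 = 980 V/m.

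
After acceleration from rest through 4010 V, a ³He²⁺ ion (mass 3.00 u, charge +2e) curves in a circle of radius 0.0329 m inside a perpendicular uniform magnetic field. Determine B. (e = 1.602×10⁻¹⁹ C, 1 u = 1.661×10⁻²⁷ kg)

v = √(2|q|V/m) = √(2·3.204×10⁻¹⁹·4010/4.983×10⁻²⁷) ≈ 7.181×10⁵ m/s.
B = mv/(|q|r) = (4.983×10⁻²⁷)(7.181×10⁵)/((3.204×10⁻¹⁹)(0.0329)) ≈ 0.339 T.

B ≈ 0.339 T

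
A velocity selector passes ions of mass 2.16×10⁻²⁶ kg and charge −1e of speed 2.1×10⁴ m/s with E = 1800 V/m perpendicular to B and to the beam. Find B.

B = 0.086 T

Balance of forces in the selector: qE = qvB ⇒ B = E/v.
B = 1800/2.1×10⁴ = 0.086 T.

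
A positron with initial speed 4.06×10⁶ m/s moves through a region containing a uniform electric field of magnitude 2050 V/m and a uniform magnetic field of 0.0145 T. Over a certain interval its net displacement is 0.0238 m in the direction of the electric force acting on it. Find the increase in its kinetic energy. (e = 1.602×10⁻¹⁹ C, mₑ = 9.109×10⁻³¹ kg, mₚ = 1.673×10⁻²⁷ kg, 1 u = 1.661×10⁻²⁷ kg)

ΔKE ≈ 7.82×10⁻¹⁸ J

The magnetic force is always ⟂ v and does no work; only the electric force changes KE.
ΔKE = F_E · d = |q|E d = (1.602×10⁻¹⁹)(2050)(0.0238) ≈ 7.82×10⁻¹⁸ J.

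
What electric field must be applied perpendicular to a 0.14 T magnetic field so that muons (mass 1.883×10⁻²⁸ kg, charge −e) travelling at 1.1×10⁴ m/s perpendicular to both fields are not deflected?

E = 1500 V/m

For straight-line motion qE = qvB, so E = vB.
E = 1.1×10⁴ × 0.14 = 1500 V/m.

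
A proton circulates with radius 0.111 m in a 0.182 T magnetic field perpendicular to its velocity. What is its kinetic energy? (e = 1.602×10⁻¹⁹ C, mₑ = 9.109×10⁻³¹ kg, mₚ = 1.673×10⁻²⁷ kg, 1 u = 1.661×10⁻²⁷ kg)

v = |q|Br/m, then KE = ½mv² = (qBr)²/(2m).
v = (1.602×10⁻¹⁹)(0.182)(0.111)/1.673×10⁻²⁷ ≈ 1.934×10⁶ m/s.
KE = ½(1.673×10⁻²⁷)(1.934×10⁶)² ≈ 3.13×10⁻¹⁵ J = 1.95×10⁴ eV.

KE ≈ 1.95×10⁴ eV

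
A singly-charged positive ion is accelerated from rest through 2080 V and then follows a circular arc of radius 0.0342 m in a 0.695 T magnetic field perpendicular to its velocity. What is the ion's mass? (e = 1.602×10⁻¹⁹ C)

m ≈ 2.18×10⁻²⁶ kg

Combine |q|V = ½mv² and r = mv/(|q|B): eliminate v to get m = qB²r²/(2V).
m = (1.602×10⁻¹⁹)(0.695)²(0.0342)²/(2·2080) ≈ 2.18×10⁻²⁶ kg.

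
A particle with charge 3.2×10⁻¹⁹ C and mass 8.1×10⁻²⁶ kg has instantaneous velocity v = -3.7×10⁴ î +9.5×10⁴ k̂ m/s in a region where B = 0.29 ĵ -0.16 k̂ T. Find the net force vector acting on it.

v×B = (-2.75×10⁴, -5920, -1.07×10⁴) N/C.
F = q v×B = (3.2×10⁻¹⁹ C)·(-2.75×10⁴, -5920, -1.07×10⁴) = (-8.82×10⁻¹⁵, -1.89×10⁻¹⁵, -3.43×10⁻¹⁵) N.

F ≈ (-8.82×10⁻¹⁵, -1.89×10⁻¹⁵, -3.43×10⁻¹⁵) N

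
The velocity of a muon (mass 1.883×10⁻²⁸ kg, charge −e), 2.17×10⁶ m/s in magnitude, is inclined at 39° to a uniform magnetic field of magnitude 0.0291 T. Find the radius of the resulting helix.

v⊥ = v sinθ = 2.17×10⁶·sin39° ≈ 1.366×10⁶ m/s.
r = m v⊥/(|q|B) = (1.883×10⁻²⁸)(1.366×10⁶)/((1.602×10⁻¹⁹)(0.0291)) ≈ 0.0552 m.

r ≈ 0.0552 m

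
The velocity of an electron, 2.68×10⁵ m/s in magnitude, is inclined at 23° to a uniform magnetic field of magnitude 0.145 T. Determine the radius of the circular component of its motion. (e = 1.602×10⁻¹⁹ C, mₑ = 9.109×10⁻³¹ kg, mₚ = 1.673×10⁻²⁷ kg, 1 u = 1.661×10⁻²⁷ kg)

v⊥ = v sinθ = 2.68×10⁵·sin23° ≈ 1.047×10⁵ m/s.
r = m v⊥/(|q|B) = (9.109×10⁻³¹)(1.047×10⁵)/((1.602×10⁻¹⁹)(0.145)) ≈ 4.11×10⁻⁶ m.

r ≈ 4.11×10⁻⁶ m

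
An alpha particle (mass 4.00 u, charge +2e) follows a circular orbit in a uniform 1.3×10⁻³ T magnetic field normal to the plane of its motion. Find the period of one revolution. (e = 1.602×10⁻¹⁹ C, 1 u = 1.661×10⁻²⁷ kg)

T ≈ 1.0×10⁻⁴ s

The cyclotron period depends only on m, q, B: T = 2πm/(|q|B).
T = 2π(6.644×10⁻²⁷)/((3.204×10⁻¹⁹)(1.3×10⁻³)) ≈ 1.0×10⁻⁴ s.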